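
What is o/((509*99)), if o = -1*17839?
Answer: -17839/50391 ≈ -0.35401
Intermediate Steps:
o = -17839
o/((509*99)) = -17839/(509*99) = -17839/50391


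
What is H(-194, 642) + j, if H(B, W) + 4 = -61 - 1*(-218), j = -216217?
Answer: -216064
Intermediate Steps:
H(B, W) = 153 (H(B, W) = -4 + (-61 - 1*(-218)) = -4 + (-61 + 218) = -4 + 157 = 153)
H(-194, 642) + j = 153 - 216217 = -216064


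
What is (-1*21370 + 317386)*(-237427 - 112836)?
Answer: -103683452208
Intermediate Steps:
(-1*21370 + 317386)*(-237427 - 112836) = (-21370 + 317386)*(-350263) = 296016*(-350263) = -103683452208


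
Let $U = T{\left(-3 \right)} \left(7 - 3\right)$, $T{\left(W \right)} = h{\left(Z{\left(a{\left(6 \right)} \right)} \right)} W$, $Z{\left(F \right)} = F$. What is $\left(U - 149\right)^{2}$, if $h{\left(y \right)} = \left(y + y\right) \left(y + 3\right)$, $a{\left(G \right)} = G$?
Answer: $2088025$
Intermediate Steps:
$h{\left(y \right)} = 2 y \left(3 + y\right)$
$T{\left(W \right)} = 108 W$ ($T{\left(W \right)} = 2 \cdot 6 \left(3 + 6\right) W = 2 \cdot 6 \cdot 9 W = 108 W$)
$U = -1296$ ($U = 108 \left(-3\right) \left(7 - 3\right) = \left(-324\right) 4 = -1296$)
$\left(U - 149\right)^{2} = \left(-1296 - 149\right)^{2} = \left(-1445\right)^{2} = 2088025$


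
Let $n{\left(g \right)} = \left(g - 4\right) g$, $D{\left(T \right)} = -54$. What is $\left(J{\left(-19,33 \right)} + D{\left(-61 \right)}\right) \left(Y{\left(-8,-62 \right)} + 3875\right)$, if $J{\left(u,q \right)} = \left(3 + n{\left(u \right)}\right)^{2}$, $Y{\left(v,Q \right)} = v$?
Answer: $748442382$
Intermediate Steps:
$n{\left(g \right)} = g \left(-4 + g\right)$ ($n{\left(g \right)} = \left(-4 + g\right) g = g \left(-4 + g\right)$)
$J{\left(u,q \right)} = \left(3 + u \left(-4 + u\right)\right)^{2}$
$\left(J{\left(-19,33 \right)} + D{\left(-61 \right)}\right) \left(Y{\left(-8,-62 \right)} + 3875\right) = \left(\left(3 - 19 \left(-4 - 19\right)\right)^{2} - 54\right) \left(-8 + 3875\right) = \left(\left(3 - -437\right)^{2} - 54\right) 3867 = \left(\left(3 + 437\right)^{2} - 54\right) 3867 = \left(440^{2} - 54\right) 3867 = \left(193600 - 54\right) 3867 = 193546 \cdot 3867 = 748442382$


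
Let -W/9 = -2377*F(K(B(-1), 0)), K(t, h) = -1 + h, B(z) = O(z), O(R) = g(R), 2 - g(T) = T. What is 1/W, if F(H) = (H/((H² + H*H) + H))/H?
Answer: 1/21393 ≈ 4.6744e-5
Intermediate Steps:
g(T) = 2 - T
O(R) = 2 - R
B(z) = 2 - z
F(H) = 1/(H + 2*H²) (F(H) = (H/((H² + H²) + H))/H = (H/(2*H² + H))/H = (H/(H + 2*H²))/H = 1/(H + 2*H²))
W = 21393 (W = -(-21393)*1/((-1 + 0)*(1 + 2*(-1 + 0))) = -(-21393)*1/((-1)*(1 + 2*(-1))) = -(-21393)*(-1/(1 - 2)) = -(-21393)*(-1/(-1)) = -(-21393)*(-1*(-1)) = -(-21393) = -9*(-2377) = 21393)
1/W = 1/21393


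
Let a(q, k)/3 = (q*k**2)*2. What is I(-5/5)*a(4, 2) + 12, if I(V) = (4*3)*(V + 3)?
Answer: 2316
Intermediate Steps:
I(V) = 36 + 12*V (I(V) = 12*(3 + V) = 36 + 12*V)
a(q, k) = 6*q*k**2 (a(q, k) = 3*((q*k**2)*2) = 3*(2*q*k**2) = 6*q*k**2)
I(-5/5)*a(4, 2) + 12 = (36 + 12*(-5/5))*(6*4*2**2) + 12 = (36 + 12*(-5*1/5))*(6*4*4) + 12 = (36 + 12*(-1))*96 + 12 = (36 - 12)*96 + 12 = 24*96 + 12 = 2304 + 12 = 2316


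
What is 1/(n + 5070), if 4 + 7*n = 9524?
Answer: 1/6430 ≈ 0.00015552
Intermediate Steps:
n = 1360 (n = -4/7 + (1/7)*9524 = -4/7 + 9524/7 = 1360)
1/(n + 5070) = 1/(1360 + 5070) = 1/6430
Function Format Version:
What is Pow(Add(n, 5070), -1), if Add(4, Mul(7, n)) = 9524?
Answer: Rational(1, 6430) ≈ 0.00015552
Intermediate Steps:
n = 1360 (n = Add(Rational(-4, 7), Mul(Rational(1, 7), 9524)) = Add(Rational(-4, 7), Rational(9524, 7)) = 1360)
Pow(Add(n, 5070), -1) = Pow(Add(1360, 5070), -1) = Pow(6430, -1) = Rational(1, 6430)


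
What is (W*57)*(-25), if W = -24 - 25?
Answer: 69825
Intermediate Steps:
W = -49
(W*57)*(-25) = -49*57*(-25) = -2793*(-25) = 69825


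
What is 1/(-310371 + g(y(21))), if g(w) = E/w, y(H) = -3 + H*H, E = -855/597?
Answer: -29054/9017519129 ≈ -3.2220e-6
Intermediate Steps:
E = -285/199 (E = -855*1/597 = -285/199 ≈ -1.4322)
y(H) = -3 + H²
g(w) = -285/(199*w)
1/(-310371 + g(y(21))) = 1/(-310371 - 285/(199*(-3 + 21²))) = 1/(-310371 - 285/(199*(-3 + 441))) = 1/(-310371 - 285/199/438) = 1/(-310371 - 285/199*1/438) = 1/(-310371 - 95/29054) = 1/(-9017519129/29054) = -29054/9017519129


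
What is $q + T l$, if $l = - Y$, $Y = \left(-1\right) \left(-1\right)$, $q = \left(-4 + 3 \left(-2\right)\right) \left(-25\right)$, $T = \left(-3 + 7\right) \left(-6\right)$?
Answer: $274$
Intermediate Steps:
$T = -24$ ($T = 4 \left(-6\right) = -24$)
$q = 250$ ($q = \left(-4 - 6\right) \left(-25\right) = \left(-10\right) \left(-25\right) = 250$)
$Y = 1$
$l = -1$ ($l = \left(-1\right) 1 = -1$)
$q + T l = 250 - -24 = 250 + 24 = 274$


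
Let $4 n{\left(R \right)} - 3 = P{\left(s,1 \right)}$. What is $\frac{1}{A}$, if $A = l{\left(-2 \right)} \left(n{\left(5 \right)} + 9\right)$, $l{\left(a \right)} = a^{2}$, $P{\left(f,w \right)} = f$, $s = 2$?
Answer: $\frac{1}{41} \approx 0.02439$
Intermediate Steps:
$n{\left(R \right)} = \frac{5}{4}$ ($n{\left(R \right)} = \frac{3}{4} + \frac{1}{4} \cdot 2 = \frac{3}{4} + \frac{1}{2} = \frac{5}{4}$)
$A = 41$ ($A = \left(-2\right)^{2} \left(\frac{5}{4} + 9\right) = 4 \cdot \frac{41}{4} = 41$)
$\frac{1}{A} = \frac{1}{41}$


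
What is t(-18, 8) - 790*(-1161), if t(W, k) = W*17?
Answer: 916884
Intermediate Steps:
t(W, k) = 17*W
t(-18, 8) - 790*(-1161) = 17*(-18) - 790*(-1161) = -306 + 917190 = 916884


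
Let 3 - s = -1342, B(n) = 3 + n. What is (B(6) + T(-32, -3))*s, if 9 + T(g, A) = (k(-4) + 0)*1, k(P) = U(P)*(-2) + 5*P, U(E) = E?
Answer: -16140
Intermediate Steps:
k(P) = 3*P (k(P) = P*(-2) + 5*P = -2*P + 5*P = 3*P)
s = 1345 (s = 3 - 1*(-1342) = 3 + 1342 = 1345)
T(g, A) = -21 (T(g, A) = -9 + (3*(-4) + 0)*1 = -9 + (-12 + 0)*1 = -9 - 12*1 = -9 - 12 = -21)
(B(6) + T(-32, -3))*s = ((3 + 6) - 21)*1345 = (9 - 21)*1345 = -12*1345 = -16140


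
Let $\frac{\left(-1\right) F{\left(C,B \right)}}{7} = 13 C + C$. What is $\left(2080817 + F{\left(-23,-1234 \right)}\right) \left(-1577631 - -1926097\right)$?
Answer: $725879419086$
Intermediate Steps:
$F{\left(C,B \right)} = - 98 C$ ($F{\left(C,B \right)} = - 7 \left(13 C + C\right) = - 7 \cdot 14 C = - 98 C$)
$\left(2080817 + F{\left(-23,-1234 \right)}\right) \left(-1577631 - -1926097\right) = \left(2080817 - -2254\right) \left(-1577631 - -1926097\right) = \left(2080817 + 2254\right) \left(-1577631 + \left(-331523 + 2257620\right)\right) = 2083071 \left(-1577631 + 1926097\right) = 2083071 \cdot 348466 = 725879419086$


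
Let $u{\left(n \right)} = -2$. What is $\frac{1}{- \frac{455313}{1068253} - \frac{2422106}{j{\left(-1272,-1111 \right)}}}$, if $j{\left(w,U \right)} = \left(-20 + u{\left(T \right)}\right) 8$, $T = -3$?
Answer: $\frac{94006264}{1293670932865} \approx 7.2666 \cdot 10^{-5}$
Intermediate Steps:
$j{\left(w,U \right)} = -176$ ($j{\left(w,U \right)} = \left(-20 - 2\right) 8 = \left(-22\right) 8 = -176$)
$\frac{1}{- \frac{455313}{1068253} - \frac{2422106}{j{\left(-1272,-1111 \right)}}} = \frac{1}{- \frac{455313}{1068253} - \frac{2422106}{-176}} = \frac{1}{\left(-455313\right) \frac{1}{1068253} - - \frac{1211053}{88}} = \frac{1}{- \frac{455313}{1068253} + \frac{1211053}{88}} = \frac{1}{\frac{1293670932865}{94006264}} = \frac{94006264}{1293670932865}$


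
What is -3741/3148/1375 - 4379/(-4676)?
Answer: 2367126073/2530008250 ≈ 0.93562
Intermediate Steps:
-3741/3148/1375 - 4379/(-4676) = -3741*1/3148*(1/1375) - 4379*(-1/4676) = -3741/3148*1/1375 + 4379/4676 = -3741/4328500 + 4379/4676 = 2367126073/2530008250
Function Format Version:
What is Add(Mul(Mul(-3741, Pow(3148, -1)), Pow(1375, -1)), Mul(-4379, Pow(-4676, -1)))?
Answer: Rational(2367126073, 2530008250) ≈ 0.93562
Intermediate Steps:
Add(Mul(Mul(-3741, Pow(3148, -1)), Pow(1375, -1)), Mul(-4379, Pow(-4676, -1))) = Add(Mul(Mul(-3741, Rational(1, 3148)), Rational(1, 1375)), Mul(-4379, Rational(-1, 4676))) = Add(Mul(Rational(-3741, 3148), Rational(1, 1375)), Rational(4379, 4676)) = Add(Rational(-3741, 4328500), Rational(4379, 4676)) = Rational(2367126073, 2530008250)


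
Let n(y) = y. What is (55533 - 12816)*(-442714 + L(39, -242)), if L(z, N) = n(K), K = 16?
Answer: -18910730466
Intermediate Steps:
L(z, N) = 16
(55533 - 12816)*(-442714 + L(39, -242)) = (55533 - 12816)*(-442714 + 16) = 42717*(-442698) = -18910730466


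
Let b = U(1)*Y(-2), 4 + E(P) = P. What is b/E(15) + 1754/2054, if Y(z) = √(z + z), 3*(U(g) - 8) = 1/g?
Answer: 877/1027 + 50*I/33 ≈ 0.85394 + 1.5152*I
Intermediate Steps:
U(g) = 8 + 1/(3*g) (U(g) = 8 + (1/g)/3 = 8 + 1/(3*g))
Y(z) = √2*√z (Y(z) = √(2*z) = √2*√z)
E(P) = -4 + P
b = 50*I/3 (b = (8 + (⅓)/1)*(√2*√(-2)) = (8 + (⅓)*1)*(√2*(I*√2)) = (8 + ⅓)*(2*I) = 25*(2*I)/3 = 50*I/3 ≈ 16.667*I)
b/E(15) + 1754/2054 = (50*I/3)/(-4 + 15) + 1754/2054 = (50*I/3)/11 + 1754*(1/2054) = (50*I/3)*(1/11) + 877/1027 = 50*I/33 + 877/1027 = 877/1027 + 50*I/33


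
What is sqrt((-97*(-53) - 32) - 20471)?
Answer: I*sqrt(15362) ≈ 123.94*I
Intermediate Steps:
sqrt((-97*(-53) - 32) - 20471) = sqrt((5141 - 32) - 20471) = sqrt(5109 - 20471) = sqrt(-15362) = I*sqrt(15362)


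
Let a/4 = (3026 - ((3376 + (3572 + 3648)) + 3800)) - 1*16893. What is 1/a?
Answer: -1/113052 ≈ -8.8455e-6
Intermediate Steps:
a = -113052 (a = 4*((3026 - ((3376 + (3572 + 3648)) + 3800)) - 1*16893) = 4*((3026 - ((3376 + 7220) + 3800)) - 16893) = 4*((3026 - (10596 + 3800)) - 16893) = 4*((3026 - 1*14396) - 16893) = 4*((3026 - 14396) - 16893) = 4*(-11370 - 16893) = 4*(-28263) = -113052)
1/a = 1/(-113052) = -1/113052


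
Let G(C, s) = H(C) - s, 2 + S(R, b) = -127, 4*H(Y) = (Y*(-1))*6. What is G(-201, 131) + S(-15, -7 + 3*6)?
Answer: 83/2 ≈ 41.500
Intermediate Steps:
H(Y) = -3*Y/2 (H(Y) = ((Y*(-1))*6)/4 = (-Y*6)/4 = (-6*Y)/4 = -3*Y/2)
S(R, b) = -129 (S(R, b) = -2 - 127 = -129)
G(C, s) = -s - 3*C/2 (G(C, s) = -3*C/2 - s = -s - 3*C/2)
G(-201, 131) + S(-15, -7 + 3*6) = (-1*131 - 3/2*(-201)) - 129 = (-131 + 603/2) - 129 = 341/2 - 129 = 83/2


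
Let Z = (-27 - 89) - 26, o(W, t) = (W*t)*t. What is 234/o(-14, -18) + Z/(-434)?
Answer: 2153/7812 ≈ 0.27560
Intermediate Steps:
o(W, t) = W*t²
Z = -142 (Z = -116 - 26 = -142)
234/o(-14, -18) + Z/(-434) = 234/((-14*(-18)²)) - 142/(-434) = 234/((-14*324)) - 142*(-1/434) = 234/(-4536) + 71/217 = 234*(-1/4536) + 71/217 = -13/252 + 71/217 = 2153/7812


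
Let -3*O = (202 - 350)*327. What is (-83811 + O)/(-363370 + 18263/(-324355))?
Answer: 21952022045/117860894613 ≈ 0.18625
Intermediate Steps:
O = 16132 (O = -(202 - 350)*327/3 = -(-148)*327/3 = -⅓*(-48396) = 16132)
(-83811 + O)/(-363370 + 18263/(-324355)) = (-83811 + 16132)/(-363370 + 18263/(-324355)) = -67679/(-363370 + 18263*(-1/324355)) = -67679/(-363370 - 18263/324355) = -67679/(-117860894613/324355) = -67679*(-324355/117860894613) = 21952022045/117860894613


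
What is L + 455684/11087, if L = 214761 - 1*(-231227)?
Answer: 4945124640/11087 ≈ 4.4603e+5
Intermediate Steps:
L = 445988 (L = 214761 + 231227 = 445988)
L + 455684/11087 = 445988 + 455684/11087 = 4945124640/11087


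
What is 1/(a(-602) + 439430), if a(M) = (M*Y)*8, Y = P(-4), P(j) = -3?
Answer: 1/453878 ≈ 2.2032e-6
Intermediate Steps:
Y = -3
a(M) = -24*M (a(M) = (M*(-3))*8 = -3*M*8 = -24*M)
1/(a(-602) + 439430) = 1/(-24*(-602) + 439430) = 1/(14448 + 439430) = 1/453878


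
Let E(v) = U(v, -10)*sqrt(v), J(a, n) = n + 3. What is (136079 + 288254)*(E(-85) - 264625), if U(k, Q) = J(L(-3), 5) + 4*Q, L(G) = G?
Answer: -112289120125 - 13578656*I*sqrt(85) ≈ -1.1229e+11 - 1.2519e+8*I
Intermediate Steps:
J(a, n) = 3 + n
U(k, Q) = 8 + 4*Q (U(k, Q) = (3 + 5) + 4*Q = 8 + 4*Q)
E(v) = -32*sqrt(v) (E(v) = (8 + 4*(-10))*sqrt(v) = (8 - 40)*sqrt(v) = -32*sqrt(v))
(136079 + 288254)*(E(-85) - 264625) = (136079 + 288254)*(-32*I*sqrt(85) - 264625) = 424333*(-32*I*sqrt(85) - 264625) = 424333*(-264625 - 32*I*sqrt(85)) = -112289120125 - 13578656*I*sqrt(85)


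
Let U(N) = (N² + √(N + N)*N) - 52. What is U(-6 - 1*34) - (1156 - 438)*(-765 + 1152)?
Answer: -276318 - 160*I*√5 ≈ -2.7632e+5 - 357.77*I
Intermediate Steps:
U(N) = -52 + N² + √2*N^(3/2) (U(N) = (N² + √(2*N)*N) - 52 = (N² + (√2*√N)*N) - 52 = (N² + √2*N^(3/2)) - 52 = -52 + N² + √2*N^(3/2))
U(-6 - 1*34) - (1156 - 438)*(-765 + 1152) = (-52 + (-6 - 1*34)² + √2*(-6 - 1*34)^(3/2)) - (1156 - 438)*(-765 + 1152) = (-52 + (-6 - 34)² + √2*(-6 - 34)^(3/2)) - 718*387 = (-52 + (-40)² + √2*(-40)^(3/2)) - 1*277866 = (-52 + 1600 + √2*(-80*I*√10)) - 277866 = (-52 + 1600 - 160*I*√5) - 277866 = (1548 - 160*I*√5) - 277866 = -276318 - 160*I*√5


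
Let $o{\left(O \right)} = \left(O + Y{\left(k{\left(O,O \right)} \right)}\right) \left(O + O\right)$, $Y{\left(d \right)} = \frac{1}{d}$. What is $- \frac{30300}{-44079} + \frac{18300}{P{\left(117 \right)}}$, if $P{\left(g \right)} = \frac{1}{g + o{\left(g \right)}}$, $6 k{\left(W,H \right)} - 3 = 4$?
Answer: $\frac{7446837877400}{14693} \approx 5.0683 \cdot 10^{8}$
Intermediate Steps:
$k{\left(W,H \right)} = \frac{7}{6}$ ($k{\left(W,H \right)} = \frac{1}{2} + \frac{1}{6} \cdot 4 = \frac{1}{2} + \frac{2}{3} = \frac{7}{6}$)
$o{\left(O \right)} = 2 O \left(\frac{6}{7} + O\right)$ ($o{\left(O \right)} = \left(O + \frac{1}{\frac{7}{6}}\right) \left(O + O\right) = \left(O + \frac{6}{7}\right) 2 O = \left(\frac{6}{7} + O\right) 2 O = 2 O \left(\frac{6}{7} + O\right)$)
$P{\left(g \right)} = \frac{1}{g + \frac{2 g \left(6 + 7 g\right)}{7}}$
$- \frac{30300}{-44079} + \frac{18300}{P{\left(117 \right)}} = - \frac{30300}{-44079} + \frac{18300}{7 \cdot \frac{1}{117} \frac{1}{19 + 14 \cdot 117}} = \left(-30300\right) \left(- \frac{1}{44079}\right) + \frac{18300}{7 \cdot \frac{1}{117} \frac{1}{19 + 1638}} = \frac{10100}{14693} + \frac{18300}{7 \cdot \frac{1}{117} \cdot \frac{1}{1657}} = \frac{10100}{14693} + \frac{18300}{\frac{7}{193869}} = \frac{10100}{14693} + 18300 \cdot \frac{193869}{7} = \frac{10100}{14693} + \frac{3547802700}{7} = \frac{7446837877400}{14693}$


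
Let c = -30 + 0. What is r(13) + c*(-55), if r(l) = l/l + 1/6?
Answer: 9907/6 ≈ 1651.2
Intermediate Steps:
r(l) = 7/6 (r(l) = 1 + 1*(1/6) = 1 + 1/6 = 7/6)
c = -30
r(13) + c*(-55) = 7/6 - 30*(-55) = 7/6 + 1650 = 9907/6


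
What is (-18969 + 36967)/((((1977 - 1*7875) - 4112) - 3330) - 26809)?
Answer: -17998/40149 ≈ -0.44828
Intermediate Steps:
(-18969 + 36967)/((((1977 - 1*7875) - 4112) - 3330) - 26809) = 17998/((((1977 - 7875) - 4112) - 3330) - 26809) = 17998/(((-5898 - 4112) - 3330) - 26809) = 17998/((-10010 - 3330) - 26809) = 17998/(-13340 - 26809) = 17998/(-40149) = 17998*(-1/40149) = -17998/40149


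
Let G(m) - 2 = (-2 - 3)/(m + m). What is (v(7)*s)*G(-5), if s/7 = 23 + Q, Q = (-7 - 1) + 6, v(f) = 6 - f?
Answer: -735/2 ≈ -367.50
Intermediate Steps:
G(m) = 2 - 5/(2*m) (G(m) = 2 + (-2 - 3)/(m + m) = 2 - 5*1/(2*m) = 2 - 5/(2*m))
Q = -2 (Q = -8 + 6 = -2)
s = 147 (s = 7*(23 - 2) = 7*21 = 147)
(v(7)*s)*G(-5) = ((6 - 1*7)*147)*(2 - 5/2/(-5)) = ((6 - 7)*147)*(2 - 5/2*(-⅕)) = (-1*147)*(2 + ½) = -147*5/2 = -735/2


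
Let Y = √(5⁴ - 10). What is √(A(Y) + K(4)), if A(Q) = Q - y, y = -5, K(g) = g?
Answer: √(9 + √615) ≈ 5.8137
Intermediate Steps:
Y = √615 (Y = √(625 - 10) = √615 ≈ 24.799)
A(Q) = 5 + Q (A(Q) = Q - 1*(-5) = Q + 5 = 5 + Q)
√(A(Y) + K(4)) = √((5 + √615) + 4) = √(9 + √615)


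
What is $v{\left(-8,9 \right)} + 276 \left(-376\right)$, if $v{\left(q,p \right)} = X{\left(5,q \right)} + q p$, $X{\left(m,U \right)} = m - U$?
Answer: $-103835$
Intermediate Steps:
$v{\left(q,p \right)} = 5 - q + p q$ ($v{\left(q,p \right)} = \left(5 - q\right) + q p = \left(5 - q\right) + p q = 5 - q + p q$)
$v{\left(-8,9 \right)} + 276 \left(-376\right) = \left(5 - -8 + 9 \left(-8\right)\right) + 276 \left(-376\right) = \left(5 + 8 - 72\right) - 103776 = -59 - 103776 = -103835$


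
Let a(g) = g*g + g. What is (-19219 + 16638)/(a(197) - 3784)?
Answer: -2581/35222 ≈ -0.073278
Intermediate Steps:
a(g) = g + g² (a(g) = g² + g = g + g²)
(-19219 + 16638)/(a(197) - 3784) = (-19219 + 16638)/(197*(1 + 197) - 3784) = -2581/(197*198 - 3784) = -2581/(39006 - 3784) = -2581/35222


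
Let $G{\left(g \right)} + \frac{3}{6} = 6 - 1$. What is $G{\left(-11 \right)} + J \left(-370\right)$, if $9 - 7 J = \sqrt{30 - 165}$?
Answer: $- \frac{6597}{14} + \frac{1110 i \sqrt{15}}{7} \approx -471.21 + 614.14 i$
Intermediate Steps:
$J = \frac{9}{7} - \frac{3 i \sqrt{15}}{7}$ ($J = \frac{9}{7} - \frac{\sqrt{30 - 165}}{7} = \frac{9}{7} - \frac{\sqrt{-135}}{7} = \frac{9}{7} - \frac{3 i \sqrt{15}}{7} \approx 1.2857 - 1.6598 i$)
$G{\left(g \right)} = \frac{9}{2}$ ($G{\left(g \right)} = - \frac{1}{2} + \left(6 - 1\right) = - \frac{1}{2} + 5 = \frac{9}{2}$)
$G{\left(-11 \right)} + J \left(-370\right) = \frac{9}{2} + \left(\frac{9}{7} - \frac{3 i \sqrt{15}}{7}\right) \left(-370\right) = \frac{9}{2} - \left(\frac{3330}{7} - \frac{1110 i \sqrt{15}}{7}\right) = - \frac{6597}{14} + \frac{1110 i \sqrt{15}}{7}$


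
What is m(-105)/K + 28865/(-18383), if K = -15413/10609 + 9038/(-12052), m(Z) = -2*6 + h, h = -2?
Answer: 12388317286123/2588708931847 ≈ 4.7855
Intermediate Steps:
m(Z) = -14 (m(Z) = -2*6 - 2 = -12 - 2 = -14)
K = -140820809/63929834 (K = -15413*1/10609 + 9038*(-1/12052) = -15413/10609 - 4519/6026 = -140820809/63929834 ≈ -2.2027)
m(-105)/K + 28865/(-18383) = -14/(-140820809/63929834) + 28865/(-18383) = -14*(-63929834/140820809) + 28865*(-1/18383) = 895017676/140820809 - 28865/18383 = 12388317286123/2588708931847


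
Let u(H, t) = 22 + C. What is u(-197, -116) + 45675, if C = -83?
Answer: 45614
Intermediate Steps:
u(H, t) = -61 (u(H, t) = 22 - 83 = -61)
u(-197, -116) + 45675 = -61 + 45675 = 45614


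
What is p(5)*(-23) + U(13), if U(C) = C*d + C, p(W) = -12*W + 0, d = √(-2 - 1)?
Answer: 1393 + 13*I*√3 ≈ 1393.0 + 22.517*I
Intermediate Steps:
d = I*√3 (d = √(-3) = I*√3 ≈ 1.732*I)
p(W) = -12*W
U(C) = C + I*C*√3 (U(C) = C*(I*√3) + C = I*C*√3 + C = C + I*C*√3)
p(5)*(-23) + U(13) = -12*5*(-23) + 13*(1 + I*√3) = -60*(-23) + (13 + 13*I*√3) = 1380 + (13 + 13*I*√3) = 1393 + 13*I*√3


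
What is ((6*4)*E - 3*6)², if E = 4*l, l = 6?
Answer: 311364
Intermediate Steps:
E = 24 (E = 4*6 = 24)
((6*4)*E - 3*6)² = ((6*4)*24 - 3*6)² = (24*24 - 18)² = (576 - 18)² = 558² = 311364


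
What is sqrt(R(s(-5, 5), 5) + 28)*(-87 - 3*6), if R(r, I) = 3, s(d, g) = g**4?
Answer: -105*sqrt(31) ≈ -584.62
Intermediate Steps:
sqrt(R(s(-5, 5), 5) + 28)*(-87 - 3*6) = sqrt(3 + 28)*(-87 - 3*6) = sqrt(31)*(-87 - 18) = sqrt(31)*(-105) = -105*sqrt(31)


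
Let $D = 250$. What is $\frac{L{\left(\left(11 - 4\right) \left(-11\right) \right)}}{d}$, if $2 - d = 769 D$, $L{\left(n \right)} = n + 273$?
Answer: $- \frac{7}{6866} \approx -0.0010195$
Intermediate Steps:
$L{\left(n \right)} = 273 + n$
$d = -192248$ ($d = 2 - 769 \cdot 250 = 2 - 192250 = -192248$)
$\frac{L{\left(\left(11 - 4\right) \left(-11\right) \right)}}{d} = \frac{273 + \left(11 - 4\right) \left(-11\right)}{-192248} = \left(273 + \left(11 - 4\right) \left(-11\right)\right) \left(- \frac{1}{192248}\right) = \left(273 + 7 \left(-11\right)\right) \left(- \frac{1}{192248}\right) = \left(273 - 77\right) \left(- \frac{1}{192248}\right) = 196 \left(- \frac{1}{192248}\right) = - \frac{7}{6866}$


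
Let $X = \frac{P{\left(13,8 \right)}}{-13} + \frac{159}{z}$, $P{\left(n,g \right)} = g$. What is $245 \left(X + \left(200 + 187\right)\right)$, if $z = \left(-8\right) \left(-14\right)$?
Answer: $\frac{19762505}{208} \approx 95012.0$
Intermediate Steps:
$z = 112$
$X = \frac{1171}{1456}$ ($X = \frac{8}{-13} + \frac{159}{112} = 8 \left(- \frac{1}{13}\right) + 159 \cdot \frac{1}{112} = - \frac{8}{13} + \frac{159}{112} = \frac{1171}{1456} \approx 0.80426$)
$245 \left(X + \left(200 + 187\right)\right) = 245 \left(\frac{1171}{1456} + \left(200 + 187\right)\right) = 245 \left(\frac{1171}{1456} + 387\right) = 245 \cdot \frac{564643}{1456} = \frac{19762505}{208}$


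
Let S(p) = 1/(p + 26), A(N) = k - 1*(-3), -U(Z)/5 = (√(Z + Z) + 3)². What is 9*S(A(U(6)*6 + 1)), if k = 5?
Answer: 9/34 ≈ 0.26471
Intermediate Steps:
U(Z) = -5*(3 + √2*√Z)² (U(Z) = -5*(√(Z + Z) + 3)² = -5*(√(2*Z) + 3)² = -5*(√2*√Z + 3)² = -5*(3 + √2*√Z)²)
A(N) = 8 (A(N) = 5 - 1*(-3) = 5 + 3 = 8)
S(p) = 1/(26 + p)
9*S(A(U(6)*6 + 1)) = 9/(26 + 8) = 9/34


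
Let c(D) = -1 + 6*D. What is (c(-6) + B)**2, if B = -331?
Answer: 135424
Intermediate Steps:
(c(-6) + B)**2 = ((-1 + 6*(-6)) - 331)**2 = ((-1 - 36) - 331)**2 = (-37 - 331)**2 = (-368)**2 = 135424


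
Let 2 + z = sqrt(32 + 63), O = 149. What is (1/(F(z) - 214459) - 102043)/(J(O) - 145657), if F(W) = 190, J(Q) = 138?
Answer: 21864651568/31180210611 ≈ 0.70123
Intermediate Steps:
z = -2 + sqrt(95) (z = -2 + sqrt(32 + 63) = -2 + sqrt(95) ≈ 7.7468)
(1/(F(z) - 214459) - 102043)/(J(O) - 145657) = (1/(190 - 214459) - 102043)/(138 - 145657) = (1/(-214269) - 102043)/(-145519) = (-1/214269 - 102043)*(-1/145519) = -21864651568/214269*(-1/145519) = 21864651568/31180210611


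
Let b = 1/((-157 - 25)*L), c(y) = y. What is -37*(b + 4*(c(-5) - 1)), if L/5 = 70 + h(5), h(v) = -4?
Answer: 53333317/60060 ≈ 888.00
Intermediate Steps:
L = 330 (L = 5*(70 - 4) = 5*66 = 330)
b = -1/60060 (b = 1/(-157 - 25*330) = (1/330)/(-182) = -1/182*1/330 = -1/60060 ≈ -1.6650e-5)
-37*(b + 4*(c(-5) - 1)) = -37*(-1/60060 + 4*(-5 - 1)) = -37*(-1/60060 + 4*(-6)) = -37*(-1/60060 - 24) = -37*(-1441441/60060) = 53333317/60060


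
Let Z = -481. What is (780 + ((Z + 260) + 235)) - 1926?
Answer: -1132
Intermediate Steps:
(780 + ((Z + 260) + 235)) - 1926 = (780 + ((-481 + 260) + 235)) - 1926 = (780 + (-221 + 235)) - 1926 = (780 + 14) - 1926 = 794 - 1926 = -1132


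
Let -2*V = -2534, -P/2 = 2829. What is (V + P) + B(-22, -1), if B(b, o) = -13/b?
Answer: -96589/22 ≈ -4390.4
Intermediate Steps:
P = -5658 (P = -2*2829 = -5658)
V = 1267 (V = -½*(-2534) = 1267)
(V + P) + B(-22, -1) = (1267 - 5658) - 13/(-22) = -4391 - 13*(-1/22) = -4391 + 13/22 = -96589/22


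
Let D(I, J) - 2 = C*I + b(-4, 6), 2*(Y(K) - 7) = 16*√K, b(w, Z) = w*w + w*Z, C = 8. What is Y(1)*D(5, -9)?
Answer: 510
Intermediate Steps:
b(w, Z) = w² + Z*w
Y(K) = 7 + 8*√K (Y(K) = 7 + (16*√K)/2 = 7 + 8*√K)
D(I, J) = -6 + 8*I (D(I, J) = 2 + (8*I - 4*(6 - 4)) = 2 + (8*I - 4*2) = 2 + (8*I - 8) = 2 + (-8 + 8*I) = -6 + 8*I)
Y(1)*D(5, -9) = (7 + 8*√1)*(-6 + 8*5) = (7 + 8*1)*(-6 + 40) = (7 + 8)*34 = 15*34 = 510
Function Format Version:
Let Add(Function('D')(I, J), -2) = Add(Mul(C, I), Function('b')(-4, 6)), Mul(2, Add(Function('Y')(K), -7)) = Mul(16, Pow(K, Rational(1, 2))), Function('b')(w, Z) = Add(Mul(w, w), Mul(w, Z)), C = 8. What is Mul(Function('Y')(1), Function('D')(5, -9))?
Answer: 510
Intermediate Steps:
Function('b')(w, Z) = Add(Pow(w, 2), Mul(Z, w))
Function('Y')(K) = Add(7, Mul(8, Pow(K, Rational(1, 2)))) (Function('Y')(K) = Add(7, Mul(Rational(1, 2), Mul(16, Pow(K, Rational(1, 2))))) = Add(7, Mul(8, Pow(K, Rational(1, 2)))))
Function('D')(I, J) = Add(-6, Mul(8, I)) (Function('D')(I, J) = Add(2, Add(Mul(8, I), Mul(-4, Add(6, -4)))) = Add(2, Add(Mul(8, I), Mul(-4, 2))) = Add(2, Add(Mul(8, I), -8)) = Add(2, Add(-8, Mul(8, I))) = Add(-6, Mul(8, I)))
Mul(Function('Y')(1), Function('D')(5, -9)) = Mul(Add(7, Mul(8, Pow(1, Rational(1, 2)))), Add(-6, Mul(8, 5))) = Mul(Add(7, Mul(8, 1)), Add(-6, 40)) = Mul(Add(7, 8), 34) = Mul(15, 34) = 510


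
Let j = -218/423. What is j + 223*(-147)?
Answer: -13866581/423 ≈ -32782.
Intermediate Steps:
j = -218/423 (j = -218*1/423 = -218/423 ≈ -0.51537)
j + 223*(-147) = -218/423 + 223*(-147) = -218/423 - 32781 = -13866581/423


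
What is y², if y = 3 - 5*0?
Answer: 9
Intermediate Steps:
y = 3 (y = 3 + 0 = 3)
y² = 3² = 9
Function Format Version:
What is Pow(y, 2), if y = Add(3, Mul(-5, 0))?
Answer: 9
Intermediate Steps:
y = 3 (y = Add(3, 0) = 3)
Pow(y, 2) = Pow(3, 2) = 9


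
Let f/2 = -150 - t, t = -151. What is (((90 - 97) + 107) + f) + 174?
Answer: 276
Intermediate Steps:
f = 2 (f = 2*(-150 - 1*(-151)) = 2*(-150 + 151) = 2*1 = 2)
(((90 - 97) + 107) + f) + 174 = (((90 - 97) + 107) + 2) + 174 = ((-7 + 107) + 2) + 174 = (100 + 2) + 174 = 102 + 174 = 276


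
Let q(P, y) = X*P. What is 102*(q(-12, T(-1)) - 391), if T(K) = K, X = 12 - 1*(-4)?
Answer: -59466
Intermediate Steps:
X = 16 (X = 12 + 4 = 16)
q(P, y) = 16*P
102*(q(-12, T(-1)) - 391) = 102*(16*(-12) - 391) = 102*(-192 - 391) = 102*(-583) = -59466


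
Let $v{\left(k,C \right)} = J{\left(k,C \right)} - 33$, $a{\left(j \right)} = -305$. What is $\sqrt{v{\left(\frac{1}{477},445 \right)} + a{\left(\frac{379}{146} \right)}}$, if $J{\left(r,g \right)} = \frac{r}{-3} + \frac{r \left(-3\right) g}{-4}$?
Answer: $\frac{i \sqrt{306983049}}{954} \approx 18.366 i$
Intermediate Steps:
$J{\left(r,g \right)} = - \frac{r}{3} + \frac{3 g r}{4}$ ($J{\left(r,g \right)} = r \left(- \frac{1}{3}\right) + - 3 r g \left(- \frac{1}{4}\right) = - \frac{r}{3} + - 3 g r \left(- \frac{1}{4}\right) = - \frac{r}{3} + \frac{3 g r}{4}$)
$v{\left(k,C \right)} = -33 + \frac{k \left(-4 + 9 C\right)}{12}$ ($v{\left(k,C \right)} = \frac{k \left(-4 + 9 C\right)}{12} - 33 = -33 + \frac{k \left(-4 + 9 C\right)}{12}$)
$\sqrt{v{\left(\frac{1}{477},445 \right)} + a{\left(\frac{379}{146} \right)}} = \sqrt{\left(-33 + \frac{-4 + 9 \cdot 445}{12 \cdot 477}\right) - 305} = \sqrt{\left(-33 + \frac{1}{12} \cdot \frac{1}{477} \left(-4 + 4005\right)\right) - 305} = \sqrt{\left(-33 + \frac{1}{12} \cdot \frac{1}{477} \cdot 4001\right) - 305} = \sqrt{\left(-33 + \frac{4001}{5724}\right) - 305} = \sqrt{- \frac{184891}{5724} - 305} = \sqrt{- \frac{1930711}{5724}} = \frac{i \sqrt{306983049}}{954}$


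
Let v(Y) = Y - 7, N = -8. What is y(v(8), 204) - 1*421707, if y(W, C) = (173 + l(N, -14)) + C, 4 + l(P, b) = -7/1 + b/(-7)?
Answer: -421339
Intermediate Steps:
v(Y) = -7 + Y
l(P, b) = -11 - b/7 (l(P, b) = -4 + (-7/1 + b/(-7)) = -4 + (-7*1 + b*(-⅐)) = -4 + (-7 - b/7) = -11 - b/7)
y(W, C) = 164 + C (y(W, C) = (173 + (-11 - ⅐*(-14))) + C = (173 + (-11 + 2)) + C = (173 - 9) + C = 164 + C)
y(v(8), 204) - 1*421707 = (164 + 204) - 1*421707 = 368 - 421707 = -421339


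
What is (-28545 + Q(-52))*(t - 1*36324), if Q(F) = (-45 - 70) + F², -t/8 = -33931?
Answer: -6102878544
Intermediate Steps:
t = 271448 (t = -8*(-33931) = 271448)
Q(F) = -115 + F²
(-28545 + Q(-52))*(t - 1*36324) = (-28545 + (-115 + (-52)²))*(271448 - 1*36324) = (-28545 + (-115 + 2704))*(271448 - 36324) = (-28545 + 2589)*235124 = -25956*235124 = -6102878544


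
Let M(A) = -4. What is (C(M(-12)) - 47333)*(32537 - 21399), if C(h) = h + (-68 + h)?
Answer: -528041442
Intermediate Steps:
C(h) = -68 + 2*h
(C(M(-12)) - 47333)*(32537 - 21399) = ((-68 + 2*(-4)) - 47333)*(32537 - 21399) = ((-68 - 8) - 47333)*11138 = (-76 - 47333)*11138 = -47409*11138 = -528041442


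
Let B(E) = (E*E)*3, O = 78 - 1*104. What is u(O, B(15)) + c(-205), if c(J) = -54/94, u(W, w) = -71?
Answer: -3364/47 ≈ -71.574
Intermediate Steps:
O = -26 (O = 78 - 104 = -26)
B(E) = 3*E**2 (B(E) = E**2*3 = 3*E**2)
c(J) = -27/47 (c(J) = -54*1/94 = -27/47)
u(O, B(15)) + c(-205) = -71 - 27/47 = -3364/47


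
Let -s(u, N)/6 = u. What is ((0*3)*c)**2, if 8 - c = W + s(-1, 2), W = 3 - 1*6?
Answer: 0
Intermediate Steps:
s(u, N) = -6*u
W = -3 (W = 3 - 6 = -3)
c = 5 (c = 8 - (-3 - 6*(-1)) = 8 - (-3 + 6) = 8 - 1*3 = 8 - 3 = 5)
((0*3)*c)**2 = ((0*3)*5)**2 = (0*5)**2 = 0**2 = 0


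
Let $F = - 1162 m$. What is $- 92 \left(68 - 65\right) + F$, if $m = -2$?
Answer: $2048$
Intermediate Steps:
$F = 2324$ ($F = \left(-1162\right) \left(-2\right) = 2324$)
$- 92 \left(68 - 65\right) + F = - 92 \left(68 - 65\right) + 2324 = - 92 \cdot 3 + 2324 = \left(-1\right) 276 + 2324 = -276 + 2324 = 2048$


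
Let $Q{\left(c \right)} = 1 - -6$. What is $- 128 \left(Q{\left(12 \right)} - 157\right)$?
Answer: $19200$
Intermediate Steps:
$Q{\left(c \right)} = 7$ ($Q{\left(c \right)} = 1 + 6 = 7$)
$- 128 \left(Q{\left(12 \right)} - 157\right) = - 128 \left(7 - 157\right) = \left(-128\right) \left(-150\right) = 19200$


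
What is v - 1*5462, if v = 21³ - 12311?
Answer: -8512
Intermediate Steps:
v = -3050 (v = 9261 - 12311 = -3050)
v - 1*5462 = -3050 - 1*5462 = -3050 - 5462 = -8512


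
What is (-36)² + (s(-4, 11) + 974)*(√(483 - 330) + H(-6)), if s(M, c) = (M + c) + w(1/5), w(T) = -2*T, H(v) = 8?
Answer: 45704/5 + 14709*√17/5 ≈ 21270.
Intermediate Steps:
s(M, c) = -⅖ + M + c (s(M, c) = (M + c) - 2/5 = (M + c) - 2*⅕ = (M + c) - ⅖ = -⅖ + M + c)
(-36)² + (s(-4, 11) + 974)*(√(483 - 330) + H(-6)) = (-36)² + ((-⅖ - 4 + 11) + 974)*(√(483 - 330) + 8) = 1296 + (33/5 + 974)*(√153 + 8) = 1296 + 4903*(3*√17 + 8)/5 = 1296 + 4903*(8 + 3*√17)/5 = 1296 + (39224/5 + 14709*√17/5) = 45704/5 + 14709*√17/5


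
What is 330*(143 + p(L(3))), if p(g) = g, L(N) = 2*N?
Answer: 49170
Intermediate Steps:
330*(143 + p(L(3))) = 330*(143 + 2*3) = 330*(143 + 6) = 330*149 = 49170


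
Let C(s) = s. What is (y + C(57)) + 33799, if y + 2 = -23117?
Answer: 10737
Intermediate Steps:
y = -23119 (y = -2 - 23117 = -23119)
(y + C(57)) + 33799 = (-23119 + 57) + 33799 = -23062 + 33799 = 10737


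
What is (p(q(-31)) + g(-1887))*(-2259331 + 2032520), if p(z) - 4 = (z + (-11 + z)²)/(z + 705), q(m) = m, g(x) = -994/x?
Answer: -2047531539469/1271838 ≈ -1.6099e+6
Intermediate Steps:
p(z) = 4 + (z + (-11 + z)²)/(705 + z) (p(z) = 4 + (z + (-11 + z)²)/(z + 705) = 4 + (z + (-11 + z)²)/(705 + z))
(p(q(-31)) + g(-1887))*(-2259331 + 2032520) = ((2941 + (-31)² - 17*(-31))/(705 - 31) - 994/(-1887))*(-2259331 + 2032520) = ((2941 + 961 + 527)/674 - 994*(-1/1887))*(-226811) = ((1/674)*4429 + 994/1887)*(-226811) = (4429/674 + 994/1887)*(-226811) = (9027479/1271838)*(-226811) = -2047531539469/1271838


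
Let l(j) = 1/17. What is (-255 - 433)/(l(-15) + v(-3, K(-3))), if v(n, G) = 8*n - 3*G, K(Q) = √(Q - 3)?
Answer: 4760272/181255 - 596496*I*√6/181255 ≈ 26.263 - 8.0611*I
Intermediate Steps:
l(j) = 1/17
K(Q) = √(-3 + Q)
v(n, G) = -3*G + 8*n
(-255 - 433)/(l(-15) + v(-3, K(-3))) = (-255 - 433)/(1/17 + (-3*√(-3 - 3) + 8*(-3))) = -688/(1/17 + (-3*I*√6 - 24)) = -688/(1/17 + (-24 - 3*I*√6)) = -688/(-407/17 - 3*I*√6)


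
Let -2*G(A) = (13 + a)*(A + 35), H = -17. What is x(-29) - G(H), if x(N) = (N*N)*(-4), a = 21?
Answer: -3058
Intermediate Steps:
x(N) = -4*N² (x(N) = N²*(-4) = -4*N²)
G(A) = -595 - 17*A (G(A) = -(13 + 21)*(A + 35)/2 = -17*(35 + A) = -(1190 + 34*A)/2 = -595 - 17*A)
x(-29) - G(H) = -4*(-29)² - (-595 - 17*(-17)) = -4*841 - (-595 + 289) = -3364 - 1*(-306) = -3364 + 306 = -3058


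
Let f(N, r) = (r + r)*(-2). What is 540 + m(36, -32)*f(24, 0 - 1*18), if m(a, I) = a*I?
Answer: -82404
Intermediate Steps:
f(N, r) = -4*r (f(N, r) = (2*r)*(-2) = -4*r)
m(a, I) = I*a
540 + m(36, -32)*f(24, 0 - 1*18) = 540 + (-32*36)*(-4*(0 - 1*18)) = 540 - (-4608)*(0 - 18) = 540 - (-4608)*(-18) = 540 - 1152*72 = 540 - 82944 = -82404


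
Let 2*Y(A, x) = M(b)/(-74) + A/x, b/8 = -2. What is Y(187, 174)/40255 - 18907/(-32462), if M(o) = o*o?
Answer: 4899720878287/8412906780780 ≈ 0.58241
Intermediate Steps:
b = -16 (b = 8*(-2) = -16)
M(o) = o²
Y(A, x) = -64/37 + A/(2*x) (Y(A, x) = ((-16)²/(-74) + A/x)/2 = (256*(-1/74) + A/x)/2 = (-128/37 + A/x)/2 = -64/37 + A/(2*x))
Y(187, 174)/40255 - 18907/(-32462) = (-64/37 + (½)*187/174)/40255 - 18907/(-32462) = (-64/37 + (½)*187*(1/174))*(1/40255) - 18907*(-1/32462) = (-64/37 + 187/348)*(1/40255) + 18907/32462 = -15353/12876*1/40255 + 18907/32462 = -15353/518323380 + 18907/32462 = 4899720878287/8412906780780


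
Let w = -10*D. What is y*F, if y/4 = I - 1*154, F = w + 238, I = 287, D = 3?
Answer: 110656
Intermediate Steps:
w = -30 (w = -10*3 = -30)
F = 208 (F = -30 + 238 = 208)
y = 532 (y = 4*(287 - 1*154) = 4*(287 - 154) = 4*133 = 532)
y*F = 532*208 = 110656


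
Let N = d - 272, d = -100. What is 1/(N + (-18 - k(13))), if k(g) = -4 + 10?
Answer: -1/396 ≈ -0.0025253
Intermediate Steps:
N = -372 (N = -100 - 272 = -372)
k(g) = 6
1/(N + (-18 - k(13))) = 1/(-372 + (-18 - 1*6)) = 1/(-372 + (-18 - 6)) = 1/(-372 - 24) = 1/(-396) = -1/396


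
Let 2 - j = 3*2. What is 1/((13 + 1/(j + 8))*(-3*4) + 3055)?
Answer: 1/2896 ≈ 0.00034530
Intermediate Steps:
j = -4 (j = 2 - 3*2 = 2 - 1*6 = 2 - 6 = -4)
1/((13 + 1/(j + 8))*(-3*4) + 3055) = 1/((13 + 1/(-4 + 8))*(-3*4) + 3055) = 1/((13 + 1/4)*(-12) + 3055) = 1/((13 + ¼)*(-12) + 3055) = 1/((53/4)*(-12) + 3055) = 1/(-159 + 3055) = 1/2896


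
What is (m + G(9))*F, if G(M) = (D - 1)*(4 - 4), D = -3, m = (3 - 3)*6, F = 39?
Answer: 0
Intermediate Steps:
m = 0 (m = 0*6 = 0)
G(M) = 0 (G(M) = (-3 - 1)*(4 - 4) = -4*0 = 0)
(m + G(9))*F = (0 + 0)*39 = 0*39 = 0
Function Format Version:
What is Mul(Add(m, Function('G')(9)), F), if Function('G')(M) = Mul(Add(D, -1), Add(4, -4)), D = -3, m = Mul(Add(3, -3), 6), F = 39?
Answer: 0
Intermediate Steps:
m = 0 (m = Mul(0, 6) = 0)
Function('G')(M) = 0 (Function('G')(M) = Mul(Add(-3, -1), Add(4, -4)) = Mul(-4, 0) = 0)
Mul(Add(m, Function('G')(9)), F) = Mul(Add(0, 0), 39) = Mul(0, 39) = 0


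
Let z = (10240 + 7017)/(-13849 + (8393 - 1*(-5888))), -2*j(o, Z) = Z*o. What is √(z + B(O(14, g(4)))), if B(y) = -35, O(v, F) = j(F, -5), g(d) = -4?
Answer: √6411/36 ≈ 2.2241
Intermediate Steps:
j(o, Z) = -Z*o/2
O(v, F) = 5*F/2 (O(v, F) = -½*(-5)*F = 5*F/2)
z = 17257/432 (z = 17257/(-13849 + (8393 + 5888)) = 17257/(-13849 + 14281) = 17257/432 ≈ 39.947)
√(z + B(O(14, g(4)))) = √(17257/432 - 35) = √(2137/432) = √6411/36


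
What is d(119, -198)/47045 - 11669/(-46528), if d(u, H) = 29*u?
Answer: 709536233/2188909760 ≈ 0.32415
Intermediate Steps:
d(119, -198)/47045 - 11669/(-46528) = (29*119)/47045 - 11669/(-46528) = 3451*(1/47045) - 11669*(-1/46528) = 3451/47045 + 11669/46528 = 709536233/2188909760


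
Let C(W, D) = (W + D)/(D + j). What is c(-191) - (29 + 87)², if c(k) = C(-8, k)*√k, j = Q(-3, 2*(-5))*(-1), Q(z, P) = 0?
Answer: -13456 + 199*I*√191/191 ≈ -13456.0 + 14.399*I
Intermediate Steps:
j = 0 (j = 0*(-1) = 0)
C(W, D) = (D + W)/D (C(W, D) = (W + D)/(D + 0) = (D + W)/D)
c(k) = (-8 + k)/√k (c(k) = ((k - 8)/k)*√k = ((-8 + k)/k)*√k = (-8 + k)/√k)
c(-191) - (29 + 87)² = (-8 - 191)/√(-191) - (29 + 87)² = -I*√191/191*(-199) - 1*116² = 199*I*√191/191 - 1*13456 = 199*I*√191/191 - 13456 = -13456 + 199*I*√191/191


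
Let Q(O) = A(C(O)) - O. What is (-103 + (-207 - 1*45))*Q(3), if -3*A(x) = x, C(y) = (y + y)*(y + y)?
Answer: 5325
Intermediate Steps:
C(y) = 4*y**2 (C(y) = (2*y)*(2*y) = 4*y**2)
A(x) = -x/3
Q(O) = -O - 4*O**2/3 (Q(O) = -4*O**2/3 - O = -O - 4*O**2/3)
(-103 + (-207 - 1*45))*Q(3) = (-103 + (-207 - 1*45))*((1/3)*3*(-3 - 4*3)) = (-103 + (-207 - 45))*((1/3)*3*(-3 - 12)) = (-103 - 252)*((1/3)*3*(-15)) = -355*(-15) = 5325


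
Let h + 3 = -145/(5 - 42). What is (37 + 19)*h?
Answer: 1904/37 ≈ 51.459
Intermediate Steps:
h = 34/37 (h = -3 - 145/(5 - 42) = -3 - 145/(-37) = -3 - 145*(-1/37) = -3 + 145/37 = 34/37 ≈ 0.91892)
(37 + 19)*h = (37 + 19)*(34/37) = 56*(34/37) = 1904/37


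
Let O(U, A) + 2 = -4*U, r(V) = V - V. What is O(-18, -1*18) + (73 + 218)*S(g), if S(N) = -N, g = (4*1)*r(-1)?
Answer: 70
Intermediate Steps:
r(V) = 0
g = 0 (g = (4*1)*0 = 4*0 = 0)
O(U, A) = -2 - 4*U
O(-18, -1*18) + (73 + 218)*S(g) = (-2 - 4*(-18)) + (73 + 218)*(-1*0) = (-2 + 72) + 291*0 = 70 + 0 = 70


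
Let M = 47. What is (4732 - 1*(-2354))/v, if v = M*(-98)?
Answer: -3543/2303 ≈ -1.5384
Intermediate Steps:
v = -4606 (v = 47*(-98) = -4606)
(4732 - 1*(-2354))/v = (4732 - 1*(-2354))/(-4606) = (4732 + 2354)*(-1/4606) = 7086*(-1/4606) = -3543/2303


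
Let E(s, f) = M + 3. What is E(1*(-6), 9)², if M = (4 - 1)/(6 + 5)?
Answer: 1296/121 ≈ 10.711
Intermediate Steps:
M = 3/11 ≈ 0.27273
E(s, f) = 36/11 (E(s, f) = 3/11 + 3 = 36/11)
E(1*(-6), 9)² = (36/11)² = 1296/121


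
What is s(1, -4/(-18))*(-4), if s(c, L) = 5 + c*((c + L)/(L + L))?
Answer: -31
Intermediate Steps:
s(c, L) = 5 + c*(L + c)/(2*L) (s(c, L) = 5 + c*((L + c)/((2*L))) = 5 + c*((L + c)*(1/(2*L))) = 5 + c*((L + c)/(2*L)) = 5 + c*(L + c)/(2*L))
s(1, -4/(-18))*(-4) = ((1² + (-4/(-18))*(10 + 1))/(2*((-4/(-18)))))*(-4) = ((1 - 4*(-1/18)*11)/(2*((-4*(-1/18)))))*(-4) = ((1 + (2/9)*11)/(2*(2/9)))*(-4) = ((½)*(9/2)*(1 + 22/9))*(-4) = ((½)*(9/2)*(31/9))*(-4) = (31/4)*(-4) = -31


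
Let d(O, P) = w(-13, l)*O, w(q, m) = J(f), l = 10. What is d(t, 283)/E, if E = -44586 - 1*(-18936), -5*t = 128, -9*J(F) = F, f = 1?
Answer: -64/577125 ≈ -0.00011089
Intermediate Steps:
J(F) = -F/9
t = -128/5 (t = -⅕*128 = -128/5 ≈ -25.600)
w(q, m) = -⅑ (w(q, m) = -⅑*1 = -⅑)
E = -25650 (E = -44586 + 18936 = -25650)
d(O, P) = -O/9
d(t, 283)/E = -⅑*(-128/5)/(-25650) = (128/45)*(-1/25650) = -64/577125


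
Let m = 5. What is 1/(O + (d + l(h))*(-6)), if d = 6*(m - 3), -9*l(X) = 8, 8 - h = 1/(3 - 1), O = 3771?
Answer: 3/11113 ≈ 0.00026995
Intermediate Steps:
h = 15/2 (h = 8 - 1/(3 - 1) = 8 - 1/2 = 8 - 1*½ = 8 - ½ = 15/2 ≈ 7.5000)
l(X) = -8/9 (l(X) = -⅑*8 = -8/9)
d = 12 (d = 6*(5 - 3) = 6*2 = 12)
1/(O + (d + l(h))*(-6)) = 1/(3771 + (12 - 8/9)*(-6)) = 1/(3771 + (100/9)*(-6)) = 1/(3771 - 200/3) = 1/(11113/3) = 3/11113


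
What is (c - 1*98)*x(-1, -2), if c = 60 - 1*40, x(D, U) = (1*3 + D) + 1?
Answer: -234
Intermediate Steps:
x(D, U) = 4 + D (x(D, U) = (3 + D) + 1 = 4 + D)
c = 20 (c = 60 - 40 = 20)
(c - 1*98)*x(-1, -2) = (20 - 1*98)*(4 - 1) = (20 - 98)*3 = -78*3 = -234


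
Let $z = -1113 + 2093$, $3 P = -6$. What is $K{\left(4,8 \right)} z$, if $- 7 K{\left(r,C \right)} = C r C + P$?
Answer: $-35560$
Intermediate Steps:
$P = -2$ ($P = \frac{1}{3} \left(-6\right) = -2$)
$K{\left(r,C \right)} = \frac{2}{7} - \frac{r C^{2}}{7}$ ($K{\left(r,C \right)} = - \frac{C r C - 2}{7} = - \frac{r C^{2} - 2}{7} = - \frac{-2 + r C^{2}}{7} = \frac{2}{7} - \frac{r C^{2}}{7}$)
$z = 980$
$K{\left(4,8 \right)} z = \left(\frac{2}{7} - \frac{4 \cdot 8^{2}}{7}\right) 980 = \left(\frac{2}{7} - \frac{4}{7} \cdot 64\right) 980 = \left(\frac{2}{7} - \frac{256}{7}\right) 980 = \left(- \frac{254}{7}\right) 980 = -35560$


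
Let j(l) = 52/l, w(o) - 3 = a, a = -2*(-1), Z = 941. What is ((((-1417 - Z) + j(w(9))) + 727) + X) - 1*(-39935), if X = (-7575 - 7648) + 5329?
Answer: 142102/5 ≈ 28420.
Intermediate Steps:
a = 2
w(o) = 5 (w(o) = 3 + 2 = 5)
X = -9894 (X = -15223 + 5329 = -9894)
((((-1417 - Z) + j(w(9))) + 727) + X) - 1*(-39935) = ((((-1417 - 1*941) + 52/5) + 727) - 9894) - 1*(-39935) = ((((-1417 - 941) + 52*(1/5)) + 727) - 9894) + 39935 = (((-2358 + 52/5) + 727) - 9894) + 39935 = ((-11738/5 + 727) - 9894) + 39935 = (-8103/5 - 9894) + 39935 = -57573/5 + 39935 = 142102/5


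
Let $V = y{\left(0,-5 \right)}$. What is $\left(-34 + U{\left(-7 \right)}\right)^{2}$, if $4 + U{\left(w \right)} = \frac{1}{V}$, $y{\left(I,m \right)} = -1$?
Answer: $1521$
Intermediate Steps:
$V = -1$
$U{\left(w \right)} = -5$ ($U{\left(w \right)} = -4 + \frac{1}{-1} = -4 - 1 = -5$)
$\left(-34 + U{\left(-7 \right)}\right)^{2} = \left(-34 - 5\right)^{2} = \left(-39\right)^{2} = 1521$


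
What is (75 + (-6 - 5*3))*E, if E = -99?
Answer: -5346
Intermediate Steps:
(75 + (-6 - 5*3))*E = (75 + (-6 - 5*3))*(-99) = (75 + (-6 - 15))*(-99) = (75 - 21)*(-99) = 54*(-99) = -5346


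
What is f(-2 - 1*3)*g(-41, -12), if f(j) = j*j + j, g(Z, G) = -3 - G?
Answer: 180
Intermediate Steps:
f(j) = j + j² (f(j) = j² + j = j + j²)
f(-2 - 1*3)*g(-41, -12) = ((-2 - 1*3)*(1 + (-2 - 1*3)))*(-3 - 1*(-12)) = ((-2 - 3)*(1 + (-2 - 3)))*(-3 + 12) = -5*(1 - 5)*9 = -5*(-4)*9 = 20*9 = 180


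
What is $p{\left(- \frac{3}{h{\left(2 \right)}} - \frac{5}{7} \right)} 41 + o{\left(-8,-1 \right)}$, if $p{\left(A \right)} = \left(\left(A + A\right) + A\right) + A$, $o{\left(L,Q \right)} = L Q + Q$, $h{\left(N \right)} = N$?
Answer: $- \frac{2493}{7} \approx -356.14$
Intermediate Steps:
$o{\left(L,Q \right)} = Q + L Q$
$p{\left(A \right)} = 4 A$ ($p{\left(A \right)} = \left(2 A + A\right) + A = 3 A + A = 4 A$)
$p{\left(- \frac{3}{h{\left(2 \right)}} - \frac{5}{7} \right)} 41 + o{\left(-8,-1 \right)} = 4 \left(- \frac{3}{2} - \frac{5}{7}\right) 41 - \left(1 - 8\right) = 4 \left(\left(-3\right) \frac{1}{2} - \frac{5}{7}\right) 41 - -7 = 4 \left(- \frac{3}{2} - \frac{5}{7}\right) 41 + 7 = 4 \left(- \frac{31}{14}\right) 41 + 7 = \left(- \frac{62}{7}\right) 41 + 7 = - \frac{2542}{7} + 7 = - \frac{2493}{7}$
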